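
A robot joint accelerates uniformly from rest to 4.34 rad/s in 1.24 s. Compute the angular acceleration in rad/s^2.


alpha = delta_omega / t = 4.34 / 1.24 = 3.5000

3.5000 rad/s^2


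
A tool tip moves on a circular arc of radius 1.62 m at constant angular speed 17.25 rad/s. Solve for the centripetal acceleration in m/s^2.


a_c = omega^2 * r = 17.25^2 * 1.62 = 482.0513

482.0513 m/s^2


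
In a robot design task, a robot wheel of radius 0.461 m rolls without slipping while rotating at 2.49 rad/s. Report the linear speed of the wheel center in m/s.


v = omega * r = 2.49 * 0.461 = 1.1479

1.1479 m/s


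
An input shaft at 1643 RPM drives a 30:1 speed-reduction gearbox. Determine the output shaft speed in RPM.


omega_out = omega_in / N = 1643 / 30 = 54.7667

54.7667 RPM


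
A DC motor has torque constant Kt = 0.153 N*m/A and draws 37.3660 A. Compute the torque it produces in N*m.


tau = Kt * I = 0.153*37.3660 = 5.7170

5.7170 N*m


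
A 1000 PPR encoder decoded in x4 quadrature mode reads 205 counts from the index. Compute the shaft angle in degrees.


angle = counts * 360 / (PPR*4) = 205 * 360 / 4000 = 18.4500

18.4500 degrees


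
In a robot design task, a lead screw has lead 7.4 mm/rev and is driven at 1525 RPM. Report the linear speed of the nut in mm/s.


v = lead * (RPM/60) = 7.4*1525/60 = 188.0833

188.0833 mm/s


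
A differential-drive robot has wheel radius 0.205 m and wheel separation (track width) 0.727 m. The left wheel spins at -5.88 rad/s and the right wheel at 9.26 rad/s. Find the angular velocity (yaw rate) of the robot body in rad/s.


omega = r*(wR - wL)/L = 0.205*(9.26 - (-5.88))/0.727 = 4.2692

4.2692 rad/s


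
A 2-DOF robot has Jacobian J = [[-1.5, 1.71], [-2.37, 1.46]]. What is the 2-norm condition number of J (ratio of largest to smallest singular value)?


JJ^T eigenvalues: trace(JJ^T) = 12.9226, det(JJ^T) = det(J)^2 = 3.46965129
s_max^2 = (12.9226 + sqrt(153.11498560))/2 = 12.64828201
s_min^2 = (12.9226 - sqrt(153.11498560))/2 = 0.27431799
kappa = s_max/s_min = sqrt(12.64828201/0.27431799) = 6.7903

6.7903


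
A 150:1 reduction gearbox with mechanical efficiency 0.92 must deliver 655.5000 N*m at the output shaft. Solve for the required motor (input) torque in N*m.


tau_in = tau_out / (N * eta) = 655.5000 / (150 * 0.92) = 4.7500

4.7500 N*m


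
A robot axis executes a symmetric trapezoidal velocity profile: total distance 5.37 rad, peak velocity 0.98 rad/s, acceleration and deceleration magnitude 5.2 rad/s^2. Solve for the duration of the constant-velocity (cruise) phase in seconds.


t_acc = v/a = 0.188462 s, d_acc = v^2/(2a) = 0.092346 rad each
d_cruise = 5.37 - 2*0.092346 = 5.185308 rad
t_cruise = d_cruise/v = 5.185308/0.98 = 5.2911

5.2911 s


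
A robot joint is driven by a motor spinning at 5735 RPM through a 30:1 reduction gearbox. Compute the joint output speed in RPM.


omega_joint = omega_motor / N = 5735 / 30 = 191.1667

191.1667 RPM


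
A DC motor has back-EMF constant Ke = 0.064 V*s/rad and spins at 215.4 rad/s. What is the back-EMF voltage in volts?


V_emf = Ke * omega = 0.064*215.4 = 13.7856

13.7856 V


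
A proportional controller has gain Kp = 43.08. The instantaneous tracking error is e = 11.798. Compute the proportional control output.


u_P = Kp * e = 43.08 * 11.798 = 508.2578

508.2578


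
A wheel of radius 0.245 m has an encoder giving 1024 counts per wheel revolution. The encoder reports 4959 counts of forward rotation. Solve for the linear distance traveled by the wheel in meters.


revs = 4959/1024 = 4.842773
d = revs * 2*pi*r = 4.842773 * 2*pi*0.245 = 7.4549

7.4549 m


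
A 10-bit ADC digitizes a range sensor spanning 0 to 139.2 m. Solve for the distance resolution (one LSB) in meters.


res = range / 2^n = 139.2/2^10 = 139.2/1024 = 0.1359

0.1359 m


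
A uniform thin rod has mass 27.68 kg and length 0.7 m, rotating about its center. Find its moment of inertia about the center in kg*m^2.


I = (1/12)*m*L^2 = (1/12)*27.68*0.7^2 = 1.1303

1.1303 kg*m^2


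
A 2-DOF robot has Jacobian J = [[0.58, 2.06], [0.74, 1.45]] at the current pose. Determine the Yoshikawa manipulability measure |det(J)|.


det(J) = 0.58*1.45 - (2.06)*(0.74) = -0.6834
|det(J)| = 0.6834

0.6834


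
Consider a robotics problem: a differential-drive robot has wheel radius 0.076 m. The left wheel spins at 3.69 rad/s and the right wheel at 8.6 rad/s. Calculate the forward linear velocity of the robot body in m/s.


v = r*(wR + wL)/2 = 0.076*(8.6 + 3.69)/2 = 0.4670

0.4670 m/s


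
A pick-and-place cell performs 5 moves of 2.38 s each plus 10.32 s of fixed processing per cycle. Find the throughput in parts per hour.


T_cycle = 5*2.38 + 10.32 = 22.2200 s
rate = 3600/T = 162.0162

162.0162 parts/hour


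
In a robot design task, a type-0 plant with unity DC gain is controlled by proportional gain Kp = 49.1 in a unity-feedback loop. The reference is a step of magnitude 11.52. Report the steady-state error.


e_ss = R/(1 + Kp) = 11.52/(1 + 49.1) = 11.52/50.1000 = 0.2299

0.2299


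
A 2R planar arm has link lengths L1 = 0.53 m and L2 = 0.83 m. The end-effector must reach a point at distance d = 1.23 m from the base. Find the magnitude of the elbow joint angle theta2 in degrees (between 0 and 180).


cos(th2) = (d^2 - L1^2 - L2^2)/(2*L1*L2) = (1.23^2 - 0.53^2 - 0.83^2)/(2*0.53*0.83) = 0.61729939
th2 = acos(0.61729939) = 51.8808 deg

51.8808 degrees


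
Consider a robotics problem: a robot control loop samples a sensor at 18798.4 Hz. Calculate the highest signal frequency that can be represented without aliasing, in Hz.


f_max = f_s/2 = 18798.4/2 = 9399.2000

9399.2000 Hz


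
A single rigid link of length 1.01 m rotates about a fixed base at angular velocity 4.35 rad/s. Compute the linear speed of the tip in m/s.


v = L*omega = 1.01 * 4.35 = 4.3935

4.3935 m/s


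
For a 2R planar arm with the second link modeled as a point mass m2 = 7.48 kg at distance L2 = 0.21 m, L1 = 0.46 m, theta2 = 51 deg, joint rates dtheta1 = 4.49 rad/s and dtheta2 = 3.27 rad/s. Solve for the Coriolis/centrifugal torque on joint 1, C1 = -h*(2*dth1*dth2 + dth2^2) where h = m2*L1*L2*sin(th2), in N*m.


h = m2*L1*L2*sin(th2) = 7.48*0.46*0.21*sin(51 deg) = 0.561541
C1 = -h*(2*4.49*3.27 + 3.27^2) = -0.561541*40.0575 = -22.4939

-22.4939 N*m


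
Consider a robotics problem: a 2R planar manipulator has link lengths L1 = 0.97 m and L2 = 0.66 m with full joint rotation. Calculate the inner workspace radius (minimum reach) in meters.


r_min = |L1 - L2| = |0.97 - 0.66| = 0.3100

0.3100 m


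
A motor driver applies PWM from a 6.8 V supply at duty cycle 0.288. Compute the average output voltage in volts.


V_avg = V_supply * D = 6.8*0.288 = 1.9584

1.9584 V


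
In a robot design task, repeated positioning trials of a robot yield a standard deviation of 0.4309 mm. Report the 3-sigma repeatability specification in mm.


repeatability = 3*sigma = 3*0.4309 = 1.2927

1.2927 mm


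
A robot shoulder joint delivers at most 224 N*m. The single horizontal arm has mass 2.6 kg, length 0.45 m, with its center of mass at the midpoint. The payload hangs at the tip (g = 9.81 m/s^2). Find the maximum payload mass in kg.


tau_arm = m_arm*g*(L/2) = 2.6*9.81*0.45/2 = 5.7389 N*m
tau_payload = tau_max - tau_arm = 224 - 5.7389 = 218.2611
m_payload = tau_payload / (g*L) = 218.2611 / (9.81*0.45) = 49.4419

49.4419 kg


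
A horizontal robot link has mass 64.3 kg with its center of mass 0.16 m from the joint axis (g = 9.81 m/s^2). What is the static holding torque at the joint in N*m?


tau = m*g*L = 64.3 * 9.81 * 0.16 = 100.9253

100.9253 N*m


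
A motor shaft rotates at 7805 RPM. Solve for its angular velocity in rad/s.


omega = 7805 * 2*pi/60 = 817.3377

817.3377 rad/s


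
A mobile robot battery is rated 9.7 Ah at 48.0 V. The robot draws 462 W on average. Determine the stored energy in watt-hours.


E = capacity * V = 9.7*48.0 = 465.6000

465.6000 Wh


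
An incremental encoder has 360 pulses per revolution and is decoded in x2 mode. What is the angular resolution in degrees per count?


resolution = 360 / (PPR * 2) = 360 / 720 = 0.5000

0.5000 degrees


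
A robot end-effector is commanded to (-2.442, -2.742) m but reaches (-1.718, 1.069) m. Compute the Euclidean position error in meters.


dx = -1.718 - (-2.442) = 0.7240, dy = 1.069 - (-2.742) = 3.8110
err = sqrt(0.524176 + 14.523721) = 3.8792

3.8792 m


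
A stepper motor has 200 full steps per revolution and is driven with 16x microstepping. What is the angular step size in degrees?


step = 360/(200*16) = 360/3200 = 0.1125

0.1125 degrees


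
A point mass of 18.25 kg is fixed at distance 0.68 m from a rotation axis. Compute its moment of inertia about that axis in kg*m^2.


I = m*r^2 = 18.25*0.68^2 = 8.4388

8.4388 kg*m^2


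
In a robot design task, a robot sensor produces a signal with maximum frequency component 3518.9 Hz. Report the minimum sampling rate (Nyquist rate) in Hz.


f_s,min = 2*f_max = 2*3518.9 = 7037.8000

7037.8000 Hz


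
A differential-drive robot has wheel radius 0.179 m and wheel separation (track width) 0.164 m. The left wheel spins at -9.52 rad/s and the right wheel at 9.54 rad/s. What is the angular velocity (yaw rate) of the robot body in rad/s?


omega = r*(wR - wL)/L = 0.179*(9.54 - (-9.52))/0.164 = 20.8033

20.8033 rad/s


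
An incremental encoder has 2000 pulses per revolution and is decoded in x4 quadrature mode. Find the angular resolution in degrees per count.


resolution = 360 / (PPR * 4) = 360 / 8000 = 0.0450

0.0450 degrees


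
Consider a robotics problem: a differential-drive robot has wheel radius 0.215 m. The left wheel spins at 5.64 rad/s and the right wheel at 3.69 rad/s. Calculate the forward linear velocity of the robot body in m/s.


v = r*(wR + wL)/2 = 0.215*(3.69 + 5.64)/2 = 1.0030

1.0030 m/s


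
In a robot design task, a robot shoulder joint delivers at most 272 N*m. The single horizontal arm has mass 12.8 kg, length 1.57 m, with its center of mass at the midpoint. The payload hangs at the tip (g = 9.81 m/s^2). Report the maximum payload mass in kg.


tau_arm = m_arm*g*(L/2) = 12.8*9.81*1.57/2 = 98.5709 N*m
tau_payload = tau_max - tau_arm = 272 - 98.5709 = 173.4291
m_payload = tau_payload / (g*L) = 173.4291 / (9.81*1.57) = 11.2604

11.2604 kg


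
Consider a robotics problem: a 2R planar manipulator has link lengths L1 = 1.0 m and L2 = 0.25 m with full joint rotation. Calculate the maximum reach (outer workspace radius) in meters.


r_max = L1 + L2 = 1.0 + 0.25 = 1.2500

1.2500 m


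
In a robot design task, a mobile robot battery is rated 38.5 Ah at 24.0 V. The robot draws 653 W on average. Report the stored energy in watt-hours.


E = capacity * V = 38.5*24.0 = 924.0000

924.0000 Wh


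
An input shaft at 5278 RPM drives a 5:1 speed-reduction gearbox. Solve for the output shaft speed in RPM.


omega_out = omega_in / N = 5278 / 5 = 1055.6000

1055.6000 RPM


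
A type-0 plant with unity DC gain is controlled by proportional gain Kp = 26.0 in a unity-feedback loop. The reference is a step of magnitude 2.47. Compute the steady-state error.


e_ss = R/(1 + Kp) = 2.47/(1 + 26.0) = 2.47/27.0000 = 0.0915

0.0915


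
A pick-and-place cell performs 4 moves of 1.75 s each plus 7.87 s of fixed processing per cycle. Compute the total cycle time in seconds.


T = 4*1.75 + 7.87 = 14.8700

14.8700 s


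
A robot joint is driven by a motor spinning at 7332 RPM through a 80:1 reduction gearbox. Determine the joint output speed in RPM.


omega_joint = omega_motor / N = 7332 / 80 = 91.6500

91.6500 RPM


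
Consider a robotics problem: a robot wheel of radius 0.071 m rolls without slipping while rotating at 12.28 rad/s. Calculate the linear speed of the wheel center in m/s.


v = omega * r = 12.28 * 0.071 = 0.8719

0.8719 m/s


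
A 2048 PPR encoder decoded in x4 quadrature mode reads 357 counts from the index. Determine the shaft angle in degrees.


angle = counts * 360 / (PPR*4) = 357 * 360 / 8192 = 15.6885

15.6885 degrees


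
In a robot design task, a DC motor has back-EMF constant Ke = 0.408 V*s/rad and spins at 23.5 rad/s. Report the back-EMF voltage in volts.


V_emf = Ke * omega = 0.408*23.5 = 9.5880

9.5880 V


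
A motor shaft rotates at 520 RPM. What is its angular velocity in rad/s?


omega = 520 * 2*pi/60 = 54.4543

54.4543 rad/s


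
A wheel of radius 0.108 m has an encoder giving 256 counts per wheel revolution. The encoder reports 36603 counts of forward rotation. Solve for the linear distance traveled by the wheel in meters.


revs = 36603/256 = 142.980469
d = revs * 2*pi*r = 142.980469 * 2*pi*0.108 = 97.0243

97.0243 m


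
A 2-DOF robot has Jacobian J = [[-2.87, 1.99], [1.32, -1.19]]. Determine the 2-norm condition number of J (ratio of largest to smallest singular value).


JJ^T eigenvalues: trace(JJ^T) = 15.3555, det(JJ^T) = det(J)^2 = 0.62173225
s_max^2 = (15.3555 + sqrt(233.30445125))/2 = 15.31490345
s_min^2 = (15.3555 - sqrt(233.30445125))/2 = 0.04059655
kappa = s_max/s_min = sqrt(15.31490345/0.04059655) = 19.4228

19.4228


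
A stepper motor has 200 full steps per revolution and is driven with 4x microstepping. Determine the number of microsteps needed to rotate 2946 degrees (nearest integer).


step_size = 360/(200*4) = 360/800 = 0.450000 deg
n = 2946/(360/800) = 2946*800/360 = 6546.6667 -> 6547

6547 steps


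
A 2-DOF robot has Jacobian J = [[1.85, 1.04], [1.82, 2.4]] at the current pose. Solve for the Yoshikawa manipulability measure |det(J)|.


det(J) = 1.85*2.4 - (1.04)*(1.82) = 2.5472
|det(J)| = 2.5472

2.5472


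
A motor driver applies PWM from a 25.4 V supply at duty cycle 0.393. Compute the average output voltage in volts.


V_avg = V_supply * D = 25.4*0.393 = 9.9822

9.9822 V


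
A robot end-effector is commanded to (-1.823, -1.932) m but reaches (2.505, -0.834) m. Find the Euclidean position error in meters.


dx = 2.505 - (-1.823) = 4.3280, dy = -0.834 - (-1.932) = 1.0980
err = sqrt(18.731584 + 1.205604) = 4.4651

4.4651 m


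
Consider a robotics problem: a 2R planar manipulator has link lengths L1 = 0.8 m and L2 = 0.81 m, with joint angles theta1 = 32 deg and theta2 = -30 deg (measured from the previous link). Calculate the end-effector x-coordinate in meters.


x = L1*cos(th1) + L2*cos(th1+th2) = 0.8*cos(32 deg) + 0.81*cos(2 deg) = 1.4879

1.4879 m


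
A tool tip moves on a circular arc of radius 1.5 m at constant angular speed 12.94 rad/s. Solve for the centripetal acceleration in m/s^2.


a_c = omega^2 * r = 12.94^2 * 1.5 = 251.1654

251.1654 m/s^2


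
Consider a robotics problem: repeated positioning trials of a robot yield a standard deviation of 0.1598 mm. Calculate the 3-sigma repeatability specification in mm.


repeatability = 3*sigma = 3*0.1598 = 0.4794

0.4794 mm


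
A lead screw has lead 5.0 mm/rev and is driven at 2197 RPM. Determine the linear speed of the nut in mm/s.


v = lead * (RPM/60) = 5.0*2197/60 = 183.0833

183.0833 mm/s


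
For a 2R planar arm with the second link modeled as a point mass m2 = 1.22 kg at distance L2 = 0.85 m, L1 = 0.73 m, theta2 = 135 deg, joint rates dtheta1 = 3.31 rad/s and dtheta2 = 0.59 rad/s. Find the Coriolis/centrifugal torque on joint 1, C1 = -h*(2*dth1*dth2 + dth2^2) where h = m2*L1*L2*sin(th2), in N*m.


h = m2*L1*L2*sin(th2) = 1.22*0.73*0.85*sin(135 deg) = 0.535287
C1 = -h*(2*3.31*0.59 + 0.59^2) = -0.535287*4.2539 = -2.2771

-2.2771 N*m


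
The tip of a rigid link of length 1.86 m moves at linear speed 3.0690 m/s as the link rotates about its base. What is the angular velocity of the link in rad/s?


omega = v / L = 3.0690 / 1.86 = 1.6500

1.6500 rad/s


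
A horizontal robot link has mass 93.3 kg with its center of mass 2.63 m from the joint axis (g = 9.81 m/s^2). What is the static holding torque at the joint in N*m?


tau = m*g*L = 93.3 * 9.81 * 2.63 = 2407.1680

2407.1680 N*m


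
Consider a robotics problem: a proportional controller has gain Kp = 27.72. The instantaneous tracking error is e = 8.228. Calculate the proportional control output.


u_P = Kp * e = 27.72 * 8.228 = 228.0802

228.0802


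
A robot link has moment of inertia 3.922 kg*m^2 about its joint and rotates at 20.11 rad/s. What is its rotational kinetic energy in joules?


KE = (1/2)*I*omega^2 = 0.5*3.922*20.11^2 = 793.0521

793.0521 J


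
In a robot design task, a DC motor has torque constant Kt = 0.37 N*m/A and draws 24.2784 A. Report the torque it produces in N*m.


tau = Kt * I = 0.37*24.2784 = 8.9830

8.9830 N*m


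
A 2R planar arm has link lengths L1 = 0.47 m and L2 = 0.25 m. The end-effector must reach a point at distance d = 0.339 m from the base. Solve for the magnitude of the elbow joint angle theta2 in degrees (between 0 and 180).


cos(th2) = (d^2 - L1^2 - L2^2)/(2*L1*L2) = (0.339^2 - 0.47^2 - 0.25^2)/(2*0.47*0.25) = -0.71693191
th2 = acos(-0.71693191) = 135.8018 deg

135.8018 degrees


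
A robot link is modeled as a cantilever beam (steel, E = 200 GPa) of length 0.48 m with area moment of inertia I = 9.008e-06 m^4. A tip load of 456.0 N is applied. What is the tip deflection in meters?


delta = F*L^3/(3*E*I) = 456.0*0.48^3/(3*2.000e+11*9.008e-06)
      = 50.429952/5404800 = 9.3306e-06

9.3306e-06 m


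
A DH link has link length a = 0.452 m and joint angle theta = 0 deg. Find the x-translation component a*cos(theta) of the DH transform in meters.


a*cos(theta) = 0.452*cos(0 deg) = 0.4520

0.4520 m


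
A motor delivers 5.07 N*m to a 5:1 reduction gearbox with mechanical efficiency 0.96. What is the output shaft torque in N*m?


tau_out = tau_in * N * eta = 5.07 * 5 * 0.96 = 24.3360

24.3360 N*m


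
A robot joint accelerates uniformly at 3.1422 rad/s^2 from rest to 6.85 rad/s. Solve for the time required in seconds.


t = delta_omega / alpha = 6.85 / 3.1422 = 2.1800

2.1800 s


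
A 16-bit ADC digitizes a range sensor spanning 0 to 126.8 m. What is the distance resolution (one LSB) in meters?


res = range / 2^n = 126.8/2^16 = 126.8/65536 = 0.0019

0.0019 m


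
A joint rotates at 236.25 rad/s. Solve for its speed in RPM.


RPM = 236.25 * 60/(2*pi) = 2256.0213

2256.0213 RPM


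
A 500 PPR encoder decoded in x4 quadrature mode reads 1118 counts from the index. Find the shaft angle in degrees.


angle = counts * 360 / (PPR*4) = 1118 * 360 / 2000 = 201.2400

201.2400 degrees


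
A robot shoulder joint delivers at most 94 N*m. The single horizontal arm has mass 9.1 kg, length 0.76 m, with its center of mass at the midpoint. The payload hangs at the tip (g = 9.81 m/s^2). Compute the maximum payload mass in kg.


tau_arm = m_arm*g*(L/2) = 9.1*9.81*0.76/2 = 33.9230 N*m
tau_payload = tau_max - tau_arm = 94 - 33.9230 = 60.0770
m_payload = tau_payload / (g*L) = 60.0770 / (9.81*0.76) = 8.0580

8.0580 kg


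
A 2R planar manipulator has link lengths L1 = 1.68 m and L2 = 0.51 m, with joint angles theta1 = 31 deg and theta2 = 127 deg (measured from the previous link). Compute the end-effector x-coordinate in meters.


x = L1*cos(th1) + L2*cos(th1+th2) = 1.68*cos(31 deg) + 0.51*cos(158 deg) = 0.9672

0.9672 m


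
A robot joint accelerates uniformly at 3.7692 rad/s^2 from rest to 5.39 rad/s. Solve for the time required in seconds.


t = delta_omega / alpha = 5.39 / 3.7692 = 1.4300

1.4300 s


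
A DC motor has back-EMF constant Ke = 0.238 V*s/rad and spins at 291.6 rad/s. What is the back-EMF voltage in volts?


V_emf = Ke * omega = 0.238*291.6 = 69.4008

69.4008 V


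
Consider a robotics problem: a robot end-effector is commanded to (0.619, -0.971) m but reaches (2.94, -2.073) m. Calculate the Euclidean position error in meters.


dx = 2.94 - (0.619) = 2.3210, dy = -2.073 - (-0.971) = -1.1020
err = sqrt(5.387041 + 1.214404) = 2.5693

2.5693 m


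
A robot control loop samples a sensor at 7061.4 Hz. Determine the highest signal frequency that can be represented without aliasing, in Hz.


f_max = f_s/2 = 7061.4/2 = 3530.7000

3530.7000 Hz


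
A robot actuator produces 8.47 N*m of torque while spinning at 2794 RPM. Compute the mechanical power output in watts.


omega = 2794 * 2*pi/60 = 292.586996 rad/s
P = tau * omega = 8.47 * 292.586996 = 2478.2119

2478.2119 W


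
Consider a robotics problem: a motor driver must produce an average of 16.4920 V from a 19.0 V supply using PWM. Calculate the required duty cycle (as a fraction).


D = V_avg/V_supply = 16.4920/19.0 = 0.8680

0.8680


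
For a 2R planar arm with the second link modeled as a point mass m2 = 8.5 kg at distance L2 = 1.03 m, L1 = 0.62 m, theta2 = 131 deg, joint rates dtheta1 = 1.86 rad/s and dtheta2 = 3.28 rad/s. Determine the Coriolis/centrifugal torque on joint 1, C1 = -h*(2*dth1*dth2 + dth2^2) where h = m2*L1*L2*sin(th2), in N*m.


h = m2*L1*L2*sin(th2) = 8.5*0.62*1.03*sin(131 deg) = 4.096639
C1 = -h*(2*1.86*3.28 + 3.28^2) = -4.096639*22.9600 = -94.0588

-94.0588 N*m


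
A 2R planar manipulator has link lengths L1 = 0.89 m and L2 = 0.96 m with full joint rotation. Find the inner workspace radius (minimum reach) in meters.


r_min = |L1 - L2| = |0.89 - 0.96| = 0.0700

0.0700 m


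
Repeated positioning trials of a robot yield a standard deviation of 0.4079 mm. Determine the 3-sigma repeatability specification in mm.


repeatability = 3*sigma = 3*0.4079 = 1.2237

1.2237 mm


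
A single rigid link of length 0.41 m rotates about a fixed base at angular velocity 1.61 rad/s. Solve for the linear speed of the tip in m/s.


v = L*omega = 0.41 * 1.61 = 0.6601

0.6601 m/s


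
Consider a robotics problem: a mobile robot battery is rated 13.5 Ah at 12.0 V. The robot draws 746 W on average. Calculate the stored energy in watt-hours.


E = capacity * V = 13.5*12.0 = 162.0000

162.0000 Wh


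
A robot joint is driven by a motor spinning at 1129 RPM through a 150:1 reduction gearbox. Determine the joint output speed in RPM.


omega_joint = omega_motor / N = 1129 / 150 = 7.5267

7.5267 RPM


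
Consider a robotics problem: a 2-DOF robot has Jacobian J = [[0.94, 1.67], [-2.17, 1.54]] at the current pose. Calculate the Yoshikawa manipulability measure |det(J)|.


det(J) = 0.94*1.54 - (1.67)*(-2.17) = 5.0715
|det(J)| = 5.0715

5.0715


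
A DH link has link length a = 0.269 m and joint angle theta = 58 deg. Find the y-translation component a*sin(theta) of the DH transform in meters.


a*sin(theta) = 0.269*sin(58 deg) = 0.2281

0.2281 m


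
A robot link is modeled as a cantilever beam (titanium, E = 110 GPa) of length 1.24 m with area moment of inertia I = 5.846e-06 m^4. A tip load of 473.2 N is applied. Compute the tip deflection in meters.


delta = F*L^3/(3*E*I) = 473.2*1.24^3/(3*1.100e+11*5.846e-06)
      = 902.2144768/1929180 = 4.6767e-04

4.6767e-04 m


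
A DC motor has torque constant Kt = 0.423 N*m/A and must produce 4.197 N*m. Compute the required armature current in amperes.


I = tau / Kt = 4.197/0.423 = 9.9220

9.9220 A


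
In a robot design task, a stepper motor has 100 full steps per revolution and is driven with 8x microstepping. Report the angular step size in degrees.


step = 360/(100*8) = 360/800 = 0.4500

0.4500 degrees


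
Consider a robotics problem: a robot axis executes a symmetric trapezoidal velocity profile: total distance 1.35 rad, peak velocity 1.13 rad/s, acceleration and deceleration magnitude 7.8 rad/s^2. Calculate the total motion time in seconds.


t_acc = v/a = 1.13/7.8 = 0.144872 s
d_acc = v^2/(2a) = 0.081853 rad (each ramp)
d_cruise = 1.35 - 2*0.081853 = 1.186294 rad
t_cruise = 1.186294/1.13 = 1.049818 s
t_total = 2*0.144872 + 1.049818 = 1.3396

1.3396 s


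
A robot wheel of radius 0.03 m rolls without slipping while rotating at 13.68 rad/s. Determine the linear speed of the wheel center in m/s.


v = omega * r = 13.68 * 0.03 = 0.4104

0.4104 m/s


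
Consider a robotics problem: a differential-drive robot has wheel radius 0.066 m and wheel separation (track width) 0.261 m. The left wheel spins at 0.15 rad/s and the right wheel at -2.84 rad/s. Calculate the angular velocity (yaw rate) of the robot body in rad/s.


omega = r*(wR - wL)/L = 0.066*(-2.84 - (0.15))/0.261 = -0.7561

-0.7561 rad/s


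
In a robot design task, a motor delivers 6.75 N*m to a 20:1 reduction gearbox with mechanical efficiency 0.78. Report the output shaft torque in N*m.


tau_out = tau_in * N * eta = 6.75 * 20 * 0.78 = 105.3000

105.3000 N*m


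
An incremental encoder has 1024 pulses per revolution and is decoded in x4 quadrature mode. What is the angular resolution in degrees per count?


resolution = 360 / (PPR * 4) = 360 / 4096 = 0.0879

0.0879 degrees


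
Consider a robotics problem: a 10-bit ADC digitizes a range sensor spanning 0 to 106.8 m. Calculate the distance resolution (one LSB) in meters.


res = range / 2^n = 106.8/2^10 = 106.8/1024 = 0.1043

0.1043 m


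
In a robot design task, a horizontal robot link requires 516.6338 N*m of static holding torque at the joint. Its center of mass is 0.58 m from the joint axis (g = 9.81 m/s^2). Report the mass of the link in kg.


m = tau / (g*L) = 516.6338 / (9.81 * 0.58) = 90.8000

90.8000 kg


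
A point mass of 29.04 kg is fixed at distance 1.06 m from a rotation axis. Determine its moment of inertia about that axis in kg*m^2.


I = m*r^2 = 29.04*1.06^2 = 32.6293

32.6293 kg*m^2


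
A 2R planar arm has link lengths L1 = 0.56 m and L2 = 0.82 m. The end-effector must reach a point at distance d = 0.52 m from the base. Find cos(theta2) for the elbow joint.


cos(th2) = (d^2 - L1^2 - L2^2)/(2*L1*L2) = (0.52^2 - 0.56^2 - 0.82^2)/(2*0.56*0.82) = -0.7792

-0.7792


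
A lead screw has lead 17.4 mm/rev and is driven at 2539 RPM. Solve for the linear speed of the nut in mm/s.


v = lead * (RPM/60) = 17.4*2539/60 = 736.3100

736.3100 mm/s


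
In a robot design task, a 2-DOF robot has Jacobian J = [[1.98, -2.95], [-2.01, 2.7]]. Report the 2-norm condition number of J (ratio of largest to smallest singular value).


JJ^T eigenvalues: trace(JJ^T) = 23.9530, det(JJ^T) = det(J)^2 = 0.34047225
s_max^2 = (23.9530 + sqrt(572.38432000))/2 = 23.93877738
s_min^2 = (23.9530 - sqrt(572.38432000))/2 = 0.01422262
kappa = s_max/s_min = sqrt(23.93877738/0.01422262) = 41.0262

41.0262


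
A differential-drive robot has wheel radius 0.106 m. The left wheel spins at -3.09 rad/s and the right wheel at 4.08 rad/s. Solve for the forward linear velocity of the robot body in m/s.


v = r*(wR + wL)/2 = 0.106*(4.08 + -3.09)/2 = 0.0525

0.0525 m/s


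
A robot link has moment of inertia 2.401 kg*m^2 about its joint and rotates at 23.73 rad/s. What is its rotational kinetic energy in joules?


KE = (1/2)*I*omega^2 = 0.5*2.401*23.73^2 = 676.0170

676.0170 J


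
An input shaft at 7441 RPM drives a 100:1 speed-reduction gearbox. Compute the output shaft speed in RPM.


omega_out = omega_in / N = 7441 / 100 = 74.4100

74.4100 RPM


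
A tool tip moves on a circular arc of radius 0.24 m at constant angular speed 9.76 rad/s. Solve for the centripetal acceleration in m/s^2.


a_c = omega^2 * r = 9.76^2 * 0.24 = 22.8618

22.8618 m/s^2


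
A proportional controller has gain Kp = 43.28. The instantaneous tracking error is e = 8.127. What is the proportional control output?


u_P = Kp * e = 43.28 * 8.127 = 351.7366

351.7366


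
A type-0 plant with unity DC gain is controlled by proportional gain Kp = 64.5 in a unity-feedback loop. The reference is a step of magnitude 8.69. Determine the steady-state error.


e_ss = R/(1 + Kp) = 8.69/(1 + 64.5) = 8.69/65.5000 = 0.1327

0.1327


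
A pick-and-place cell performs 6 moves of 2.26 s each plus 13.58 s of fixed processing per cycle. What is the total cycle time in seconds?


T = 6*2.26 + 13.58 = 27.1400

27.1400 s


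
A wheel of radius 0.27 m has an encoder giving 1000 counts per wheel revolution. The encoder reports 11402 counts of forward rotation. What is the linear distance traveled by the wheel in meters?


revs = 11402/1000 = 11.402000
d = revs * 2*pi*r = 11.402000 * 2*pi*0.27 = 19.3430

19.3430 m


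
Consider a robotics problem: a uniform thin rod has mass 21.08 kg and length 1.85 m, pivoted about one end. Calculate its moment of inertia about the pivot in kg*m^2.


I = (1/3)*m*L^2 = (1/3)*21.08*1.85^2 = 24.0488

24.0488 kg*m^2


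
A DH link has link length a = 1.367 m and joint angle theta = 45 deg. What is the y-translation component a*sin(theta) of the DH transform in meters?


a*sin(theta) = 1.367*sin(45 deg) = 0.9666

0.9666 m


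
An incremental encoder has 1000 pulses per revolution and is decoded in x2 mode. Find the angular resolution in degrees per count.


resolution = 360 / (PPR * 2) = 360 / 2000 = 0.1800

0.1800 degrees


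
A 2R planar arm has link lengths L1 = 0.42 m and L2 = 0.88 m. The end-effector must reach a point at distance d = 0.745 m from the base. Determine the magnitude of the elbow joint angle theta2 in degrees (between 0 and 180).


cos(th2) = (d^2 - L1^2 - L2^2)/(2*L1*L2) = (0.745^2 - 0.42^2 - 0.88^2)/(2*0.42*0.88) = -0.53540990
th2 = acos(-0.53540990) = 122.3717 deg

122.3717 degrees


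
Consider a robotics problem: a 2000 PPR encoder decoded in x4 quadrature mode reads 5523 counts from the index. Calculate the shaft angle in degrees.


angle = counts * 360 / (PPR*4) = 5523 * 360 / 8000 = 248.5350

248.5350 degrees


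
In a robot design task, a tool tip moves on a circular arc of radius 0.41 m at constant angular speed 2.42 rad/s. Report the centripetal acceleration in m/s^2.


a_c = omega^2 * r = 2.42^2 * 0.41 = 2.4011

2.4011 m/s^2


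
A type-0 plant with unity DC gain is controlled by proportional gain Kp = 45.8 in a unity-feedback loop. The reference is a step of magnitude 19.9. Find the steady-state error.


e_ss = R/(1 + Kp) = 19.9/(1 + 45.8) = 19.9/46.8000 = 0.4252

0.4252


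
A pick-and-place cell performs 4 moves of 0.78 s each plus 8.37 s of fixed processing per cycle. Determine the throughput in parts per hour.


T_cycle = 4*0.78 + 8.37 = 11.4900 s
rate = 3600/T = 313.3159

313.3159 parts/hour


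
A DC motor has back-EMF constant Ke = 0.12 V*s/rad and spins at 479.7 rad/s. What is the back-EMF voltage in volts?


V_emf = Ke * omega = 0.12*479.7 = 57.5640

57.5640 V


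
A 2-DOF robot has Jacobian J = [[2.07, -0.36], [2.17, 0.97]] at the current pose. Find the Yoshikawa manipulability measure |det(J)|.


det(J) = 2.07*0.97 - (-0.36)*(2.17) = 2.7891
|det(J)| = 2.7891

2.7891


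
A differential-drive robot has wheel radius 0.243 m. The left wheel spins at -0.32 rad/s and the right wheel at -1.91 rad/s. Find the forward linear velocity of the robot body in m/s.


v = r*(wR + wL)/2 = 0.243*(-1.91 + -0.32)/2 = -0.2709

-0.2709 m/s


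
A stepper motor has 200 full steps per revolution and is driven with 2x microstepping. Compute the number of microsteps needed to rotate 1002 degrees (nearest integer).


step_size = 360/(200*2) = 360/400 = 0.900000 deg
n = 1002/(360/400) = 1002*400/360 = 1113.3333 -> 1113

1113 steps


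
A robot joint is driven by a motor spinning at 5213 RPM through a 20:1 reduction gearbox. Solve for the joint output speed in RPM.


omega_joint = omega_motor / N = 5213 / 20 = 260.6500

260.6500 RPM


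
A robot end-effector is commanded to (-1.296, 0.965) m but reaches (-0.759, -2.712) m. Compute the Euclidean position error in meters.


dx = -0.759 - (-1.296) = 0.5370, dy = -2.712 - (0.965) = -3.6770
err = sqrt(0.288369 + 13.520329) = 3.7160

3.7160 m


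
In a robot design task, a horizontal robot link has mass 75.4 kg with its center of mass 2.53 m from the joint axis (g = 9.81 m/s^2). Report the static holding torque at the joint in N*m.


tau = m*g*L = 75.4 * 9.81 * 2.53 = 1871.3752

1871.3752 N*m


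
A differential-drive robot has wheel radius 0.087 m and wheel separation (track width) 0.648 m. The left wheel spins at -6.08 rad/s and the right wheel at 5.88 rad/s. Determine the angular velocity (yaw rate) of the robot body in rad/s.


omega = r*(wR - wL)/L = 0.087*(5.88 - (-6.08))/0.648 = 1.6057

1.6057 rad/s


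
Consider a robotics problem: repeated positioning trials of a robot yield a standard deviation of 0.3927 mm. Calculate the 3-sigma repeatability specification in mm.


repeatability = 3*sigma = 3*0.3927 = 1.1781

1.1781 mm


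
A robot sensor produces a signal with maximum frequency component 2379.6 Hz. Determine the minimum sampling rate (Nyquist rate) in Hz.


f_s,min = 2*f_max = 2*2379.6 = 4759.2000

4759.2000 Hz


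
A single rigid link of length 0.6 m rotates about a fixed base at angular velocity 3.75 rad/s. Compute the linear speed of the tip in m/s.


v = L*omega = 0.6 * 3.75 = 2.2500

2.2500 m/s


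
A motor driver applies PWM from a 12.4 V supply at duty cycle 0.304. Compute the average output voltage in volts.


V_avg = V_supply * D = 12.4*0.304 = 3.7696

3.7696 V


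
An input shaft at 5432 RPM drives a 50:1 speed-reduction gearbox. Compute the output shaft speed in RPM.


omega_out = omega_in / N = 5432 / 50 = 108.6400

108.6400 RPM


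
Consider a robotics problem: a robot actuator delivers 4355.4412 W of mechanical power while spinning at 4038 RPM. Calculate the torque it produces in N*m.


omega = 4038 * 2*pi/60 = 422.858371 rad/s
tau = P / omega = 4355.4412 / 422.858371 = 10.3000

10.3000 N*m


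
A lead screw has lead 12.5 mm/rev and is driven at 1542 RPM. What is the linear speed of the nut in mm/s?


v = lead * (RPM/60) = 12.5*1542/60 = 321.2500

321.2500 mm/s


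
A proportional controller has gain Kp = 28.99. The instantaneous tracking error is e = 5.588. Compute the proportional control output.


u_P = Kp * e = 28.99 * 5.588 = 161.9961

161.9961


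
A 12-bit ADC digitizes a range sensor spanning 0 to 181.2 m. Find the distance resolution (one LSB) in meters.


res = range / 2^n = 181.2/2^12 = 181.2/4096 = 0.0442

0.0442 m


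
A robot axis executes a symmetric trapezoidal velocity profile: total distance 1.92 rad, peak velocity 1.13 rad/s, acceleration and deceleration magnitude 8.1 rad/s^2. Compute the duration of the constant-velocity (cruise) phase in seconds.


t_acc = v/a = 0.139506 s, d_acc = v^2/(2a) = 0.078821 rad each
d_cruise = 1.92 - 2*0.078821 = 1.762358 rad
t_cruise = d_cruise/v = 1.762358/1.13 = 1.5596

1.5596 s


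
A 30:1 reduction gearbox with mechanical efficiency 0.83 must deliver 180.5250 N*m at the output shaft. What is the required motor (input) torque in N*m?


tau_in = tau_out / (N * eta) = 180.5250 / (30 * 0.83) = 7.2500

7.2500 N*m


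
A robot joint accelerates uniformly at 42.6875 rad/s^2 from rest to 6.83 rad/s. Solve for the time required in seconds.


t = delta_omega / alpha = 6.83 / 42.6875 = 0.1600

0.1600 s


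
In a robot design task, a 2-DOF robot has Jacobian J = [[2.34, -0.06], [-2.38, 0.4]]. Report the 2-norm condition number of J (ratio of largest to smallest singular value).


JJ^T eigenvalues: trace(JJ^T) = 11.3036, det(JJ^T) = det(J)^2 = 0.62916624
s_max^2 = (11.3036 + sqrt(125.25470800))/2 = 11.24766249
s_min^2 = (11.3036 - sqrt(125.25470800))/2 = 0.05593751
kappa = s_max/s_min = sqrt(11.24766249/0.05593751) = 14.1801

14.1801


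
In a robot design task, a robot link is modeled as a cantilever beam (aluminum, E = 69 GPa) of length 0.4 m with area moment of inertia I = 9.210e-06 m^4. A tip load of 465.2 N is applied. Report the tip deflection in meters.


delta = F*L^3/(3*E*I) = 465.2*0.4^3/(3*6.900e+10*9.210e-06)
      = 29.7728/1906470 = 1.5617e-05

1.5617e-05 m


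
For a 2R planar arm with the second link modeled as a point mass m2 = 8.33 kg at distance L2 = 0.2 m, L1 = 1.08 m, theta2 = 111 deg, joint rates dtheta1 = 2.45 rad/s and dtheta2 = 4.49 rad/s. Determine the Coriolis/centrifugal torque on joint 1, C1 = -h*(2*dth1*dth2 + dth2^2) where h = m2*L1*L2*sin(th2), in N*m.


h = m2*L1*L2*sin(th2) = 8.33*1.08*0.2*sin(111 deg) = 1.679773
C1 = -h*(2*2.45*4.49 + 4.49^2) = -1.679773*42.1611 = -70.8211

-70.8211 N*m


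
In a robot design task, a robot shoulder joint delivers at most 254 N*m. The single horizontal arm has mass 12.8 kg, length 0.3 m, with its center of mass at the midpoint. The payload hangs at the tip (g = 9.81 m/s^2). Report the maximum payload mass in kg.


tau_arm = m_arm*g*(L/2) = 12.8*9.81*0.3/2 = 18.8352 N*m
tau_payload = tau_max - tau_arm = 254 - 18.8352 = 235.1648
m_payload = tau_payload / (g*L) = 235.1648 / (9.81*0.3) = 79.9065

79.9065 kg


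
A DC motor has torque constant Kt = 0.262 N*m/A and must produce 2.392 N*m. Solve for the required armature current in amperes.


I = tau / Kt = 2.392/0.262 = 9.1298

9.1298 A


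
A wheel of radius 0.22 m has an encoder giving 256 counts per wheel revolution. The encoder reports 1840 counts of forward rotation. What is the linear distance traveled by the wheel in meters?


revs = 1840/256 = 7.187500
d = revs * 2*pi*r = 7.187500 * 2*pi*0.22 = 9.9353

9.9353 m


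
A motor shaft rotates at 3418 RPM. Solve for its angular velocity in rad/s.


omega = 3418 * 2*pi/60 = 357.9321

357.9321 rad/s


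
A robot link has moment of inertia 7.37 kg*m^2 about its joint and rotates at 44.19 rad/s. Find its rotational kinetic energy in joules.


KE = (1/2)*I*omega^2 = 0.5*7.37*44.19^2 = 7195.9062

7195.9062 J


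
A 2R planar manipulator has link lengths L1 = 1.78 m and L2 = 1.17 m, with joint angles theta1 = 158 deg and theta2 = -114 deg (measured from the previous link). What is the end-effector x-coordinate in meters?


x = L1*cos(th1) + L2*cos(th1+th2) = 1.78*cos(158 deg) + 1.17*cos(44 deg) = -0.8088

-0.8088 m


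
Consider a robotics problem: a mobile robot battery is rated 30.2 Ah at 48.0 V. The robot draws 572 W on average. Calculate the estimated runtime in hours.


E = 30.2*48.0 = 1449.6000 Wh
t = E/P = 1449.6000/572 = 2.5343

2.5343 hours


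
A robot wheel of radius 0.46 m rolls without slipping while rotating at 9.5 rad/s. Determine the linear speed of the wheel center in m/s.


v = omega * r = 9.5 * 0.46 = 4.3700

4.3700 m/s


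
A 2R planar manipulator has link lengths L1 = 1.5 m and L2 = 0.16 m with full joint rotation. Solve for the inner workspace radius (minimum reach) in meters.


r_min = |L1 - L2| = |1.5 - 0.16| = 1.3400

1.3400 m


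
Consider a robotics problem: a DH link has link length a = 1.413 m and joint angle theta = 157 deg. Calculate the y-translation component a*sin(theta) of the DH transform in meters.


a*sin(theta) = 1.413*sin(157 deg) = 0.5521

0.5521 m


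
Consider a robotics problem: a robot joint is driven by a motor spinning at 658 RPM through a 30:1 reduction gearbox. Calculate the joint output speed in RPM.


omega_joint = omega_motor / N = 658 / 30 = 21.9333

21.9333 RPM


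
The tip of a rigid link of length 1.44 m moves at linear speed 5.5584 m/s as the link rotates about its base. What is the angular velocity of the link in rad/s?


omega = v / L = 5.5584 / 1.44 = 3.8600

3.8600 rad/s


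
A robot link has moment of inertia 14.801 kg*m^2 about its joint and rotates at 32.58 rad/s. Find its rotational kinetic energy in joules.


KE = (1/2)*I*omega^2 = 0.5*14.801*32.58^2 = 7855.3081

7855.3081 J


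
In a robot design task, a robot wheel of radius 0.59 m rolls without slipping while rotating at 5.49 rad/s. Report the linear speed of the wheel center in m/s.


v = omega * r = 5.49 * 0.59 = 3.2391

3.2391 m/s


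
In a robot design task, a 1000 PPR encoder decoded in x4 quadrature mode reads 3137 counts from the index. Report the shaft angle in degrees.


angle = counts * 360 / (PPR*4) = 3137 * 360 / 4000 = 282.3300

282.3300 degrees
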